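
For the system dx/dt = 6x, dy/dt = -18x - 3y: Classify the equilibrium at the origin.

A = [[6,0],[-18,-3]]; det(A-λI) = λ^2 - 3λ - 18.
λ = -3, 6: opposite signs.

saddle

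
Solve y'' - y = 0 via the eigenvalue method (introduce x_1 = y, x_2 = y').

y(t) = C_1e^(-t) + C_2e^(t)

Let x_1 = y, x_2 = y'. Then x_1' = x_2 and x_2' = x_1.
A = [[0,1],[1,0]]; det(A-λI) = λ^2 - 1.
Eigenvalues λ = -1, 1 with eigenvectors (1,-1), (1,1).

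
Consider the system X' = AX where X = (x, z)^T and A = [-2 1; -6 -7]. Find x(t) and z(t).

Coefficient matrix A = [[-2, 1], [-6, -7]].
Characteristic polynomial det(A - λI) = λ^2 + 9λ + 20 = 0.
Eigenvalues λ = -5, -4.
For λ=-5: (A-λI) row 1 is [3, 1], so an eigenvector is (-1, 3).
For λ=-4: (A-λI) row 1 is [2, 1], so an eigenvector is (-1, 2).
General solution: c_1e^(-5t)(-1,3) + c_2e^(-4t)(-1,2).

x(t) = -c_1e^(-5t) - c_2e^(-4t), z(t) = 3c_1e^(-5t) + 2c_2e^(-4t)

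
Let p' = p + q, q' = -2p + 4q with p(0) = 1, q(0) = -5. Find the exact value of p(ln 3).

-99

A = [[1,1],[-2,4]]; eigenvalues λ = 3, 2.
Eigenvectors: (1,2) for λ=3, (1,1) for λ=2.
From the initial condition, c_1 = -6, c_2 = 7.
p(ln 3) = (-6)(3^3)(1) + (7)(3^2)(1) = -99.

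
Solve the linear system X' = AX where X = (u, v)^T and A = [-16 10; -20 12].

Coefficient matrix A = [[-16, 10], [-20, 12]].
Characteristic polynomial det(A - λI) = λ^2 + 4λ + 8 = 0.
Eigenvalues λ = -2 ± 2i (complex conjugate pair).
For λ=-2+2i: an eigenvector is (1,1) - i(-2,-3) = (1 + 2i, 1 + 3i).
A real fundamental pair from Re and Im of e^((-2+2i)t)v: X_1 = e^(-2t)(cos(2t)·(1,1) + sin(2t)·(-2,-3)), X_2 = e^(-2t)(sin(2t)·(1,1) - cos(2t)·(-2,-3)).
General solution: c_1X_1 + c_2X_2.

u(t) = -2c_1e^(-2t)sin(2t) + c_1e^(-2t)cos(2t) + c_2e^(-2t)sin(2t) + 2c_2e^(-2t)cos(2t), v(t) = -3c_1e^(-2t)sin(2t) + c_1e^(-2t)cos(2t) + c_2e^(-2t)sin(2t) + 3c_2e^(-2t)cos(2t)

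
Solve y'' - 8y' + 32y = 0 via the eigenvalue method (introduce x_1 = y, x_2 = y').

y(t) = K_1e^(4t)cos(4t) + K_2e^(4t)sin(4t)

Let x_1 = y, x_2 = y'. Then x_1' = x_2 and x_2' = -32x_1 + 8x_2.
A = [[0,1],[-32,8]]; det(A-λI) = λ^2 - 8λ + 32.
Eigenvalues λ = 4 ± 4i.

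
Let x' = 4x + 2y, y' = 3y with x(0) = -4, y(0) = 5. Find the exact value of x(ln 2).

16

A = [[4,2],[0,3]]; eigenvalues λ = 4, 3.
Eigenvectors: (1,0) for λ=4, (2,-1) for λ=3.
From the initial condition, c_1 = 6, c_2 = -5.
x(ln 2) = (6)(2^4)(1) + (-5)(2^3)(2) = 16.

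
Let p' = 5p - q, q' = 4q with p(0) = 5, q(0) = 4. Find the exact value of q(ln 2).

A = [[5,-1],[0,4]]; eigenvalues λ = 5, 4.
Eigenvectors: (-1,0) for λ=5, (1,1) for λ=4.
From the initial condition, c_1 = -1, c_2 = 4.
q(ln 2) = (-1)(2^5)(0) + (4)(2^4)(1) = 64.

64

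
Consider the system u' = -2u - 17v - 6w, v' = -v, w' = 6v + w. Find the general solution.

u(t) = K_1e^(-2t) - 2K_2e^(t) + K_3e^(-t), v(t) = K_3e^(-t), w(t) = K_2e^(t) - 3K_3e^(-t)

Coefficient matrix A = [[-2, -17, -6], [0, -1, 0], [0, 6, 1]].
det(A - λI) = 0 gives eigenvalues λ = -2, 1, -1.
For λ=-2: eigenvector (1,0,0).
For λ=1: eigenvector (-2,0,1).
For λ=-1: eigenvector (1,1,-3).
General solution: K_1e^(-2t)(1,0,0) + K_2e^(t)(-2,0,1) + K_3e^(-t)(1,1,-3).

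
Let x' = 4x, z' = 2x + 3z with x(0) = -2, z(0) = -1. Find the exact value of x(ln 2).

A = [[4,0],[2,3]]; eigenvalues λ = 3, 4.
Eigenvectors: (0,1) for λ=3, (-1,-2) for λ=4.
From the initial condition, c_1 = 3, c_2 = 2.
x(ln 2) = (3)(2^3)(0) + (2)(2^4)(-1) = -32.

-32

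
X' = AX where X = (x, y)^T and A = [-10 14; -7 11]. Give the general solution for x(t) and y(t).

Coefficient matrix A = [[-10, 14], [-7, 11]].
Characteristic polynomial det(A - λI) = λ^2 - λ - 12 = 0.
Eigenvalues λ = -3, 4.
For λ=-3: (A-λI) row 1 is [-7, 14], so an eigenvector is (-2, -1).
For λ=4: (A-λI) row 1 is [-14, 14], so an eigenvector is (-1, -1).
General solution: C_1e^(-3t)(-2,-1) + C_2e^(4t)(-1,-1).

x(t) = -2C_1e^(-3t) - C_2e^(4t), y(t) = -C_1e^(-3t) - C_2e^(4t)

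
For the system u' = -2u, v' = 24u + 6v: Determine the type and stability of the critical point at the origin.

saddle

A = [[-2,0],[24,6]]; det(A-λI) = λ^2 - 4λ - 12.
λ = 6, -2: opposite signs.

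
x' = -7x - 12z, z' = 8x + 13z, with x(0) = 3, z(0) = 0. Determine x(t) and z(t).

Coefficient matrix A = [[-7, -12], [8, 13]].
Characteristic polynomial det(A - λI) = λ^2 - 6λ + 5 = 0.
Eigenvalues λ = 1, 5.
For λ=1: (A-λI) row 1 is [-8, -12], so an eigenvector is (-3, 2).
For λ=5: (A-λI) row 1 is [-12, -12], so an eigenvector is (1, -1).
General solution: c_1e^(t)(-3,2) + c_2e^(5t)(1,-1).
Applying x(0)=3, z(0)=0 gives c_1=-3, c_2=-6.

x(t) = -6e^(5t) + 9e^(t), z(t) = 6e^(5t) - 6e^(t)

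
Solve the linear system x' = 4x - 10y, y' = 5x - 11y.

x(t) = 2C_1e^(-t) + C_2e^(-6t), y(t) = C_1e^(-t) + C_2e^(-6t)

Coefficient matrix A = [[4, -10], [5, -11]].
Characteristic polynomial det(A - λI) = λ^2 + 7λ + 6 = 0.
Eigenvalues λ = -1, -6.
For λ=-1: (A-λI) row 1 is [5, -10], so an eigenvector is (2, 1).
For λ=-6: (A-λI) row 1 is [10, -10], so an eigenvector is (1, 1).
General solution: C_1e^(-t)(2,1) + C_2e^(-6t)(1,1).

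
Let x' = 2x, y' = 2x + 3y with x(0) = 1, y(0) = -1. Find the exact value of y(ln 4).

32

A = [[2,0],[2,3]]; eigenvalues λ = 3, 2.
Eigenvectors: (0,-1) for λ=3, (1,-2) for λ=2.
From the initial condition, c_1 = -1, c_2 = 1.
y(ln 4) = (-1)(4^3)(-1) + (1)(4^2)(-2) = 32.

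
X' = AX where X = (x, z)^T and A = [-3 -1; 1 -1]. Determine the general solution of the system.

Coefficient matrix A = [[-3, -1], [1, -1]].
Characteristic polynomial det(A - λI) = λ^2 + 4λ + 4 = 0.
Single eigenvalue λ = -2 with algebraic multiplicity 2.
Eigenvector v = (-1,1); generalized eigenvector w with (A-λI)w=v is (3,-2).
General solution: e^(-2t)[C_1·v + C_2·(t·v + w)].

x(t) = -C_1e^(-2t) - C_2te^(-2t) + 3C_2e^(-2t), z(t) = C_1e^(-2t) + C_2te^(-2t) - 2C_2e^(-2t)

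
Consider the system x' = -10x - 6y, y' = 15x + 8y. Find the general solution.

x(t) = -K_1e^(-t)sin(3t) + K_1e^(-t)cos(3t) + K_2e^(-t)sin(3t) + K_2e^(-t)cos(3t), y(t) = 2K_1e^(-t)sin(3t) - K_1e^(-t)cos(3t) - K_2e^(-t)sin(3t) - 2K_2e^(-t)cos(3t)

Coefficient matrix A = [[-10, -6], [15, 8]].
Characteristic polynomial det(A - λI) = λ^2 + 2λ + 10 = 0.
Eigenvalues λ = -1 ± 3i (complex conjugate pair).
For λ=-1+3i: an eigenvector is (1,-1) - i(-1,2) = (1 + i, -1 - 2i).
A real fundamental pair from Re and Im of e^((-1+3i)t)v: X_1 = e^(-t)(cos(3t)·(1,-1) + sin(3t)·(-1,2)), X_2 = e^(-t)(sin(3t)·(1,-1) - cos(3t)·(-1,2)).
General solution: K_1X_1 + K_2X_2.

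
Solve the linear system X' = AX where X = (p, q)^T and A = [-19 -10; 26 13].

Coefficient matrix A = [[-19, -10], [26, 13]].
Characteristic polynomial det(A - λI) = λ^2 + 6λ + 13 = 0.
Eigenvalues λ = -3 ± 2i (complex conjugate pair).
For λ=-3+2i: an eigenvector is (-2,3) - i(1,-2) = (-2 - i, 3 + 2i).
A real fundamental pair from Re and Im of e^((-3+2i)t)v: X_1 = e^(-3t)(cos(2t)·(-2,3) + sin(2t)·(1,-2)), X_2 = e^(-3t)(sin(2t)·(-2,3) - cos(2t)·(1,-2)).
General solution: K_1X_1 + K_2X_2.

p(t) = K_1e^(-3t)sin(2t) - 2K_1e^(-3t)cos(2t) - 2K_2e^(-3t)sin(2t) - K_2e^(-3t)cos(2t), q(t) = -2K_1e^(-3t)sin(2t) + 3K_1e^(-3t)cos(2t) + 3K_2e^(-3t)sin(2t) + 2K_2e^(-3t)cos(2t)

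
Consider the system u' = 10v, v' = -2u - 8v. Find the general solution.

u(t) = -2C_1e^(-4t)sin(2t) - C_1e^(-4t)cos(2t) - C_2e^(-4t)sin(2t) + 2C_2e^(-4t)cos(2t), v(t) = C_1e^(-4t)sin(2t) - C_2e^(-4t)cos(2t)

Coefficient matrix A = [[0, 10], [-2, -8]].
Characteristic polynomial det(A - λI) = λ^2 + 8λ + 20 = 0.
Eigenvalues λ = -4 ± 2i (complex conjugate pair).
For λ=-4+2i: an eigenvector is (-1,0) - i(-2,1) = (-1 + 2i, 0 - i).
A real fundamental pair from Re and Im of e^((-4+2i)t)v: X_1 = e^(-4t)(cos(2t)·(-1,0) + sin(2t)·(-2,1)), X_2 = e^(-4t)(sin(2t)·(-1,0) - cos(2t)·(-2,1)).
General solution: C_1X_1 + C_2X_2.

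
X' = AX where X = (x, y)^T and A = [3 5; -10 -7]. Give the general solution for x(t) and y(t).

x(t) = -C_1e^(-2t)sin(5t) + C_2e^(-2t)cos(5t), y(t) = C_1e^(-2t)sin(5t) - C_1e^(-2t)cos(5t) - C_2e^(-2t)sin(5t) - C_2e^(-2t)cos(5t)

Coefficient matrix A = [[3, 5], [-10, -7]].
Characteristic polynomial det(A - λI) = λ^2 + 4λ + 29 = 0.
Eigenvalues λ = -2 ± 5i (complex conjugate pair).
For λ=-2+5i: an eigenvector is (0,-1) - i(-1,1) = (0 + i, -1 - i).
A real fundamental pair from Re and Im of e^((-2+5i)t)v: X_1 = e^(-2t)(cos(5t)·(0,-1) + sin(5t)·(-1,1)), X_2 = e^(-2t)(sin(5t)·(0,-1) - cos(5t)·(-1,1)).
General solution: C_1X_1 + C_2X_2.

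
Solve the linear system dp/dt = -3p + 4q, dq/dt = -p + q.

p(t) = 2K_1e^(-t) + 2K_2te^(-t) + K_2e^(-t), q(t) = K_1e^(-t) + K_2te^(-t) + K_2e^(-t)

Coefficient matrix A = [[-3, 4], [-1, 1]].
Characteristic polynomial det(A - λI) = λ^2 + 2λ + 1 = 0.
Single eigenvalue λ = -1 with algebraic multiplicity 2.
Eigenvector v = (2,1); generalized eigenvector w with (A-λI)w=v is (1,1).
General solution: e^(-t)[K_1·v + K_2·(t·v + w)].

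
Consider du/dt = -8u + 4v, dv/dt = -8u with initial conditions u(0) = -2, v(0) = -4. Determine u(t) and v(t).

u(t) = -2e^(-4t)sin(4t) - 2e^(-4t)cos(4t), v(t) = -4e^(-4t)cos(4t)

Coefficient matrix A = [[-8, 4], [-8, 0]].
Characteristic polynomial det(A - λI) = λ^2 + 8λ + 32 = 0.
Eigenvalues λ = -4 ± 4i (complex conjugate pair).
For λ=-4+4i: an eigenvector is (1,1) - i(0,-1) = (1, 1 + i).
A real fundamental pair from Re and Im of e^((-4+4i)t)v: X_1 = e^(-4t)(cos(4t)·(1,1) + sin(4t)·(0,-1)), X_2 = e^(-4t)(sin(4t)·(1,1) - cos(4t)·(0,-1)).
General solution: c_1X_1 + c_2X_2.
Applying u(0)=-2, v(0)=-4 gives c_1=-2, c_2=-2.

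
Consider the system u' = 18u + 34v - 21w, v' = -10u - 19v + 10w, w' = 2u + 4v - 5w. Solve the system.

u(t) = -5K_1e^(-4t) - 2K_2e^(t) + K_3e^(-3t), v(t) = 2K_1e^(-4t) + K_2e^(t), w(t) = -2K_1e^(-4t) + K_3e^(-3t)

Coefficient matrix A = [[18, 34, -21], [-10, -19, 10], [2, 4, -5]].
det(A - λI) = 0 gives eigenvalues λ = -4, 1, -3.
For λ=-4: eigenvector (-5,2,-2).
For λ=1: eigenvector (-2,1,0).
For λ=-3: eigenvector (1,0,1).
General solution: K_1e^(-4t)(-5,2,-2) + K_2e^(t)(-2,1,0) + K_3e^(-3t)(1,0,1).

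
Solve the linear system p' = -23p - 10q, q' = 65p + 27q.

Coefficient matrix A = [[-23, -10], [65, 27]].
Characteristic polynomial det(A - λI) = λ^2 - 4λ + 29 = 0.
Eigenvalues λ = 2 ± 5i (complex conjugate pair).
For λ=2+5i: an eigenvector is (-1,2) - i(1,-3) = (-1 - i, 2 + 3i).
A real fundamental pair from Re and Im of e^((2+5i)t)v: X_1 = e^(2t)(cos(5t)·(-1,2) + sin(5t)·(1,-3)), X_2 = e^(2t)(sin(5t)·(-1,2) - cos(5t)·(1,-3)).
General solution: C_1X_1 + C_2X_2.

p(t) = C_1e^(2t)sin(5t) - C_1e^(2t)cos(5t) - C_2e^(2t)sin(5t) - C_2e^(2t)cos(5t), q(t) = -3C_1e^(2t)sin(5t) + 2C_1e^(2t)cos(5t) + 2C_2e^(2t)sin(5t) + 3C_2e^(2t)cos(5t)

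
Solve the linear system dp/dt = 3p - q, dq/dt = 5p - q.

p(t) = K_1e^(t)cos(t) + K_2e^(t)sin(t), q(t) = K_1e^(t)sin(t) + 2K_1e^(t)cos(t) + 2K_2e^(t)sin(t) - K_2e^(t)cos(t)

Coefficient matrix A = [[3, -1], [5, -1]].
Characteristic polynomial det(A - λI) = λ^2 - 2λ + 2 = 0.
Eigenvalues λ = 1 ± i (complex conjugate pair).
For λ=1+i: an eigenvector is (1,2) - i(0,1) = (1, 2 - i).
A real fundamental pair from Re and Im of e^((1+i)t)v: X_1 = e^(t)(cos(t)·(1,2) + sin(t)·(0,1)), X_2 = e^(t)(sin(t)·(1,2) - cos(t)·(0,1)).
General solution: K_1X_1 + K_2X_2.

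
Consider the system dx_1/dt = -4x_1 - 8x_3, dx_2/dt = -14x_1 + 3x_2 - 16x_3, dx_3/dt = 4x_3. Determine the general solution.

x_1(t) = c_1e^(-4t) - c_3e^(4t), x_2(t) = 2c_1e^(-4t) + c_2e^(3t) - 2c_3e^(4t), x_3(t) = c_3e^(4t)

Coefficient matrix A = [[-4, 0, -8], [-14, 3, -16], [0, 0, 4]].
det(A - λI) = 0 gives eigenvalues λ = -4, 3, 4.
For λ=-4: eigenvector (1,2,0).
For λ=3: eigenvector (0,1,0).
For λ=4: eigenvector (-1,-2,1).
General solution: c_1e^(-4t)(1,2,0) + c_2e^(3t)(0,1,0) + c_3e^(4t)(-1,-2,1).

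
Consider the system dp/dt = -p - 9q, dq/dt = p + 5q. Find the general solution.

Coefficient matrix A = [[-1, -9], [1, 5]].
Characteristic polynomial det(A - λI) = λ^2 - 4λ + 4 = 0.
Single eigenvalue λ = 2 with algebraic multiplicity 2.
Eigenvector v = (-3,1); generalized eigenvector w with (A-λI)w=v is (1,0).
General solution: e^(2t)[C_1·v + C_2·(t·v + w)].

p(t) = -3C_1e^(2t) - 3C_2te^(2t) + C_2e^(2t), q(t) = C_1e^(2t) + C_2te^(2t)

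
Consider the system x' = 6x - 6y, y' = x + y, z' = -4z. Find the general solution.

x(t) = -3c_2e^(4t) + 2c_3e^(3t), y(t) = -c_2e^(4t) + c_3e^(3t), z(t) = c_1e^(-4t)

Coefficient matrix A = [[6, -6, 0], [1, 1, 0], [0, 0, -4]].
det(A - λI) = 0 gives eigenvalues λ = -4, 4, 3.
For λ=-4: eigenvector (0,0,1).
For λ=4: eigenvector (-3,-1,0).
For λ=3: eigenvector (2,1,0).
General solution: c_1e^(-4t)(0,0,1) + c_2e^(4t)(-3,-1,0) + c_3e^(3t)(2,1,0).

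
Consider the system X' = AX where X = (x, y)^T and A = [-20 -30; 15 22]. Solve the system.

x(t) = -K_1e^(t)sin(3t) + 3K_1e^(t)cos(3t) + 3K_2e^(t)sin(3t) + K_2e^(t)cos(3t), y(t) = K_1e^(t)sin(3t) - 2K_1e^(t)cos(3t) - 2K_2e^(t)sin(3t) - K_2e^(t)cos(3t)

Coefficient matrix A = [[-20, -30], [15, 22]].
Characteristic polynomial det(A - λI) = λ^2 - 2λ + 10 = 0.
Eigenvalues λ = 1 ± 3i (complex conjugate pair).
For λ=1+3i: an eigenvector is (3,-2) - i(-1,1) = (3 + i, -2 - i).
A real fundamental pair from Re and Im of e^((1+3i)t)v: X_1 = e^(t)(cos(3t)·(3,-2) + sin(3t)·(-1,1)), X_2 = e^(t)(sin(3t)·(3,-2) - cos(3t)·(-1,1)).
General solution: K_1X_1 + K_2X_2.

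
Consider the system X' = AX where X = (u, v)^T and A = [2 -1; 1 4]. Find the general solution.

Coefficient matrix A = [[2, -1], [1, 4]].
Characteristic polynomial det(A - λI) = λ^2 - 6λ + 9 = 0.
Single eigenvalue λ = 3 with algebraic multiplicity 2.
Eigenvector v = (-1,1); generalized eigenvector w with (A-λI)w=v is (1,0).
General solution: e^(3t)[c_1·v + c_2·(t·v + w)].

u(t) = -c_1e^(3t) - c_2te^(3t) + c_2e^(3t), v(t) = c_1e^(3t) + c_2te^(3t)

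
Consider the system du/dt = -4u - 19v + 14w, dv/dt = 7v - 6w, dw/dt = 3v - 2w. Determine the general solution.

u(t) = -c_1e^(t) - 3c_2e^(4t) + c_3e^(-4t), v(t) = c_1e^(t) + 2c_2e^(4t), w(t) = c_1e^(t) + c_2e^(4t)

Coefficient matrix A = [[-4, -19, 14], [0, 7, -6], [0, 3, -2]].
det(A - λI) = 0 gives eigenvalues λ = 1, 4, -4.
For λ=1: eigenvector (-1,1,1).
For λ=4: eigenvector (-3,2,1).
For λ=-4: eigenvector (1,0,0).
General solution: c_1e^(t)(-1,1,1) + c_2e^(4t)(-3,2,1) + c_3e^(-4t)(1,0,0).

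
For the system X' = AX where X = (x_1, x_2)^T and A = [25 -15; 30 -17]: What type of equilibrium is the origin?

unstable spiral

A = [[25,-15],[30,-17]]; det(A-λI) = λ^2 - 8λ + 25.
λ = 4 ± 3i: positive real part.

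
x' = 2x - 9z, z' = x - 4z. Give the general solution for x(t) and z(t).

Coefficient matrix A = [[2, -9], [1, -4]].
Characteristic polynomial det(A - λI) = λ^2 + 2λ + 1 = 0.
Single eigenvalue λ = -1 with algebraic multiplicity 2.
Eigenvector v = (-3,-1); generalized eigenvector w with (A-λI)w=v is (-1,0).
General solution: e^(-t)[K_1·v + K_2·(t·v + w)].

x(t) = -3K_1e^(-t) - 3K_2te^(-t) - K_2e^(-t), z(t) = -K_1e^(-t) - K_2te^(-t)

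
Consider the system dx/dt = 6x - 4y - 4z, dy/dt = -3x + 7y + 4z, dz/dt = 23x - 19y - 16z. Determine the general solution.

x(t) = C_1e^(-2t) + 2C_3e^(-4t), y(t) = -C_1e^(-2t) + C_2e^(3t) - 2C_3e^(-4t), z(t) = 3C_1e^(-2t) - C_2e^(3t) + 7C_3e^(-4t)

Coefficient matrix A = [[6, -4, -4], [-3, 7, 4], [23, -19, -16]].
det(A - λI) = 0 gives eigenvalues λ = -2, 3, -4.
For λ=-2: eigenvector (1,-1,3).
For λ=3: eigenvector (0,1,-1).
For λ=-4: eigenvector (2,-2,7).
General solution: C_1e^(-2t)(1,-1,3) + C_2e^(3t)(0,1,-1) + C_3e^(-4t)(2,-2,7).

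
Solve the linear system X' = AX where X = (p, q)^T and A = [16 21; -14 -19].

p(t) = -K_1e^(-5t) + 3K_2e^(2t), q(t) = K_1e^(-5t) - 2K_2e^(2t)

Coefficient matrix A = [[16, 21], [-14, -19]].
Characteristic polynomial det(A - λI) = λ^2 + 3λ - 10 = 0.
Eigenvalues λ = -5, 2.
For λ=-5: (A-λI) row 1 is [21, 21], so an eigenvector is (-1, 1).
For λ=2: (A-λI) row 1 is [14, 21], so an eigenvector is (3, -2).
General solution: K_1e^(-5t)(-1,1) + K_2e^(2t)(3,-2).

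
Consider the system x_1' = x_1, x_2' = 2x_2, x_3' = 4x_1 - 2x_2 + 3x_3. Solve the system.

x_1(t) = K_1e^(t), x_2(t) = K_2e^(2t), x_3(t) = -2K_1e^(t) + 2K_2e^(2t) + K_3e^(3t)

Coefficient matrix A = [[1, 0, 0], [0, 2, 0], [4, -2, 3]].
det(A - λI) = 0 gives eigenvalues λ = 1, 2, 3.
For λ=1: eigenvector (1,0,-2).
For λ=2: eigenvector (0,1,2).
For λ=3: eigenvector (0,0,1).
General solution: K_1e^(t)(1,0,-2) + K_2e^(2t)(0,1,2) + K_3e^(3t)(0,0,1).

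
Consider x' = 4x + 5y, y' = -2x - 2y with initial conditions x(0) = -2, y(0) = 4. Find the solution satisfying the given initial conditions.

x(t) = 14e^(t)sin(t) - 2e^(t)cos(t), y(t) = -8e^(t)sin(t) + 4e^(t)cos(t)

Coefficient matrix A = [[4, 5], [-2, -2]].
Characteristic polynomial det(A - λI) = λ^2 - 2λ + 2 = 0.
Eigenvalues λ = 1 ± i (complex conjugate pair).
For λ=1+i: an eigenvector is (-1,1) - i(2,-1) = (-1 - 2i, 1 + i).
A real fundamental pair from Re and Im of e^((1+i)t)v: X_1 = e^(t)(cos(t)·(-1,1) + sin(t)·(2,-1)), X_2 = e^(t)(sin(t)·(-1,1) - cos(t)·(2,-1)).
General solution: C_1X_1 + C_2X_2.
Applying x(0)=-2, y(0)=4 gives C_1=6, C_2=-2.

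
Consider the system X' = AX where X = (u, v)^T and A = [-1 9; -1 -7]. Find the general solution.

u(t) = -3K_1e^(-4t) - 3K_2te^(-4t) + 2K_2e^(-4t), v(t) = K_1e^(-4t) + K_2te^(-4t) - K_2e^(-4t)

Coefficient matrix A = [[-1, 9], [-1, -7]].
Characteristic polynomial det(A - λI) = λ^2 + 8λ + 16 = 0.
Single eigenvalue λ = -4 with algebraic multiplicity 2.
Eigenvector v = (-3,1); generalized eigenvector w with (A-λI)w=v is (2,-1).
General solution: e^(-4t)[K_1·v + K_2·(t·v + w)].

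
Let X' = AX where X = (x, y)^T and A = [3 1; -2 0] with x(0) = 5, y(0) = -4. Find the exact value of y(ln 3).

A = [[3,1],[-2,0]]; eigenvalues λ = 1, 2.
Eigenvectors: (1,-2) for λ=1, (-1,1) for λ=2.
From the initial condition, c_1 = -1, c_2 = -6.
y(ln 3) = (-1)(3^1)(-2) + (-6)(3^2)(1) = -48.

-48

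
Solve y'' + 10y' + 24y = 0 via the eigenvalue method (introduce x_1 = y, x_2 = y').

Let x_1 = y, x_2 = y'. Then x_1' = x_2 and x_2' = -24x_1 - 10x_2.
A = [[0,1],[-24,-10]]; det(A-λI) = λ^2 + 10λ + 24.
Eigenvalues λ = -6, -4 with eigenvectors (1,-6), (1,-4).

y(t) = c_1e^(-6t) + c_2e^(-4t)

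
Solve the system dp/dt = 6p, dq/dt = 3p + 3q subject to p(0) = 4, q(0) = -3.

Coefficient matrix A = [[6, 0], [3, 3]].
Characteristic polynomial det(A - λI) = λ^2 - 9λ + 18 = 0.
Eigenvalues λ = 3, 6.
For λ=3: (A-λI) row 1 is [3, 0], so an eigenvector is (0, 1).
For λ=6: (A-λI) row 2 is [3, -3], so an eigenvector is (-1, -1).
General solution: c_1e^(3t)(0,1) + c_2e^(6t)(-1,-1).
Applying p(0)=4, q(0)=-3 gives c_1=-7, c_2=-4.

p(t) = 4e^(6t), q(t) = 4e^(6t) - 7e^(3t)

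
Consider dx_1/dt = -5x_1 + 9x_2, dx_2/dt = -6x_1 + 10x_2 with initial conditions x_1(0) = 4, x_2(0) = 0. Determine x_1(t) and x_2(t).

x_1(t) = -8e^(4t) + 12e^(t), x_2(t) = -8e^(4t) + 8e^(t)

Coefficient matrix A = [[-5, 9], [-6, 10]].
Characteristic polynomial det(A - λI) = λ^2 - 5λ + 4 = 0.
Eigenvalues λ = 1, 4.
For λ=1: (A-λI) row 1 is [-6, 9], so an eigenvector is (-3, -2).
For λ=4: (A-λI) row 1 is [-9, 9], so an eigenvector is (-1, -1).
General solution: c_1e^(t)(-3,-2) + c_2e^(4t)(-1,-1).
Applying x_1(0)=4, x_2(0)=0 gives c_1=-4, c_2=8.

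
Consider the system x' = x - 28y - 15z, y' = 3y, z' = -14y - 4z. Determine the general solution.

x(t) = c_1e^(3t) + c_2e^(t) + 3c_3e^(-4t), y(t) = c_1e^(3t), z(t) = -2c_1e^(3t) + c_3e^(-4t)

Coefficient matrix A = [[1, -28, -15], [0, 3, 0], [0, -14, -4]].
det(A - λI) = 0 gives eigenvalues λ = 3, 1, -4.
For λ=3: eigenvector (1,1,-2).
For λ=1: eigenvector (1,0,0).
For λ=-4: eigenvector (3,0,1).
General solution: c_1e^(3t)(1,1,-2) + c_2e^(t)(1,0,0) + c_3e^(-4t)(3,0,1).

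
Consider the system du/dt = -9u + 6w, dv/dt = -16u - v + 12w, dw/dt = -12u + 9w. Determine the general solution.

Coefficient matrix A = [[-9, 0, 6], [-16, -1, 12], [-12, 0, 9]].
det(A - λI) = 0 gives eigenvalues λ = -3, -1, 3.
For λ=-3: eigenvector (1,2,1).
For λ=-1: eigenvector (0,1,0).
For λ=3: eigenvector (1,2,2).
General solution: K_1e^(-3t)(1,2,1) + K_2e^(-t)(0,1,0) + K_3e^(3t)(1,2,2).

u(t) = K_1e^(-3t) + K_3e^(3t), v(t) = 2K_1e^(-3t) + K_2e^(-t) + 2K_3e^(3t), w(t) = K_1e^(-3t) + 2K_3e^(3t)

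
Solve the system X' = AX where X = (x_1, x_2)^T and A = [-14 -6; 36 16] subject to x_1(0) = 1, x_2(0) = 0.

Coefficient matrix A = [[-14, -6], [36, 16]].
Characteristic polynomial det(A - λI) = λ^2 - 2λ - 8 = 0.
Eigenvalues λ = 4, -2.
For λ=4: (A-λI) row 1 is [-18, -6], so an eigenvector is (1, -3).
For λ=-2: (A-λI) row 1 is [-12, -6], so an eigenvector is (1, -2).
General solution: K_1e^(4t)(1,-3) + K_2e^(-2t)(1,-2).
Applying x_1(0)=1, x_2(0)=0 gives K_1=-2, K_2=3.

x_1(t) = -2e^(4t) + 3e^(-2t), x_2(t) = 6e^(4t) - 6e^(-2t)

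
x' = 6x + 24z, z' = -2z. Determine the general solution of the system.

x(t) = 3C_1e^(-2t) - C_2e^(6t), z(t) = -C_1e^(-2t)

Coefficient matrix A = [[6, 24], [0, -2]].
Characteristic polynomial det(A - λI) = λ^2 - 4λ - 12 = 0.
Eigenvalues λ = -2, 6.
For λ=-2: (A-λI) row 1 is [8, 24], so an eigenvector is (3, -1).
For λ=6: (A-λI) row 1 is [0, 24], so an eigenvector is (-1, 0).
General solution: C_1e^(-2t)(3,-1) + C_2e^(6t)(-1,0).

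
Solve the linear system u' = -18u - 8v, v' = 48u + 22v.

Coefficient matrix A = [[-18, -8], [48, 22]].
Characteristic polynomial det(A - λI) = λ^2 - 4λ - 12 = 0.
Eigenvalues λ = 6, -2.
For λ=6: (A-λI) row 1 is [-24, -8], so an eigenvector is (1, -3).
For λ=-2: (A-λI) row 1 is [-16, -8], so an eigenvector is (1, -2).
General solution: c_1e^(6t)(1,-3) + c_2e^(-2t)(1,-2).

u(t) = c_1e^(6t) + c_2e^(-2t), v(t) = -3c_1e^(6t) - 2c_2e^(-2t)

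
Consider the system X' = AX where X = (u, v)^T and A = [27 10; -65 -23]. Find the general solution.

u(t) = -C_1e^(2t)sin(5t) + C_1e^(2t)cos(5t) + C_2e^(2t)sin(5t) + C_2e^(2t)cos(5t), v(t) = 2C_1e^(2t)sin(5t) - 3C_1e^(2t)cos(5t) - 3C_2e^(2t)sin(5t) - 2C_2e^(2t)cos(5t)

Coefficient matrix A = [[27, 10], [-65, -23]].
Characteristic polynomial det(A - λI) = λ^2 - 4λ + 29 = 0.
Eigenvalues λ = 2 ± 5i (complex conjugate pair).
For λ=2+5i: an eigenvector is (1,-3) - i(-1,2) = (1 + i, -3 - 2i).
A real fundamental pair from Re and Im of e^((2+5i)t)v: X_1 = e^(2t)(cos(5t)·(1,-3) + sin(5t)·(-1,2)), X_2 = e^(2t)(sin(5t)·(1,-3) - cos(5t)·(-1,2)).
General solution: C_1X_1 + C_2X_2.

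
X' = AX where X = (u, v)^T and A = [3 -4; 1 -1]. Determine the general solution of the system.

Coefficient matrix A = [[3, -4], [1, -1]].
Characteristic polynomial det(A - λI) = λ^2 - 2λ + 1 = 0.
Single eigenvalue λ = 1 with algebraic multiplicity 2.
Eigenvector v = (-2,-1); generalized eigenvector w with (A-λI)w=v is (3,2).
General solution: e^(t)[c_1·v + c_2·(t·v + w)].

u(t) = -2c_1e^(t) - 2c_2te^(t) + 3c_2e^(t), v(t) = -c_1e^(t) - c_2te^(t) + 2c_2e^(t)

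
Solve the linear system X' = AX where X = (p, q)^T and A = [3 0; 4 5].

Coefficient matrix A = [[3, 0], [4, 5]].
Characteristic polynomial det(A - λI) = λ^2 - 8λ + 15 = 0.
Eigenvalues λ = 5, 3.
For λ=5: (A-λI) row 1 is [-2, 0], so an eigenvector is (0, -1).
For λ=3: (A-λI) row 2 is [4, 2], so an eigenvector is (-1, 2).
General solution: c_1e^(5t)(0,-1) + c_2e^(3t)(-1,2).

p(t) = -c_2e^(3t), q(t) = -c_1e^(5t) + 2c_2e^(3t)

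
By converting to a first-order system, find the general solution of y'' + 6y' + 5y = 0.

Let x_1 = y, x_2 = y'. Then x_1' = x_2 and x_2' = -5x_1 - 6x_2.
A = [[0,1],[-5,-6]]; det(A-λI) = λ^2 + 6λ + 5.
Eigenvalues λ = -5, -1 with eigenvectors (1,-5), (1,-1).

y(t) = c_1e^(-5t) + c_2e^(-t)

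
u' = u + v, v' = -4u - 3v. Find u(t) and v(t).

u(t) = -K_1e^(-t) - K_2te^(-t) - 2K_2e^(-t), v(t) = 2K_1e^(-t) + 2K_2te^(-t) + 3K_2e^(-t)

Coefficient matrix A = [[1, 1], [-4, -3]].
Characteristic polynomial det(A - λI) = λ^2 + 2λ + 1 = 0.
Single eigenvalue λ = -1 with algebraic multiplicity 2.
Eigenvector v = (-1,2); generalized eigenvector w with (A-λI)w=v is (-2,3).
General solution: e^(-t)[K_1·v + K_2·(t·v + w)].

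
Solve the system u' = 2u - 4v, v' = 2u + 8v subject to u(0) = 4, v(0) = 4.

Coefficient matrix A = [[2, -4], [2, 8]].
Characteristic polynomial det(A - λI) = λ^2 - 10λ + 24 = 0.
Eigenvalues λ = 6, 4.
For λ=6: (A-λI) row 1 is [-4, -4], so an eigenvector is (-1, 1).
For λ=4: (A-λI) row 1 is [-2, -4], so an eigenvector is (-2, 1).
General solution: K_1e^(6t)(-1,1) + K_2e^(4t)(-2,1).
Applying u(0)=4, v(0)=4 gives K_1=12, K_2=-8.

u(t) = -12e^(6t) + 16e^(4t), v(t) = 12e^(6t) - 8e^(4t)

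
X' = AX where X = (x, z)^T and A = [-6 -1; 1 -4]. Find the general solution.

Coefficient matrix A = [[-6, -1], [1, -4]].
Characteristic polynomial det(A - λI) = λ^2 + 10λ + 25 = 0.
Single eigenvalue λ = -5 with algebraic multiplicity 2.
Eigenvector v = (1,-1); generalized eigenvector w with (A-λI)w=v is (-3,2).
General solution: e^(-5t)[c_1·v + c_2·(t·v + w)].

x(t) = c_1e^(-5t) + c_2te^(-5t) - 3c_2e^(-5t), z(t) = -c_1e^(-5t) - c_2te^(-5t) + 2c_2e^(-5t)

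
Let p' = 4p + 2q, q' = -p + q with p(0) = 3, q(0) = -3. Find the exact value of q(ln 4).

-48

A = [[4,2],[-1,1]]; eigenvalues λ = 2, 3.
Eigenvectors: (1,-1) for λ=2, (-2,1) for λ=3.
From the initial condition, c_1 = 3, c_2 = 0.
q(ln 4) = (3)(4^2)(-1) + (0)(4^3)(1) = -48.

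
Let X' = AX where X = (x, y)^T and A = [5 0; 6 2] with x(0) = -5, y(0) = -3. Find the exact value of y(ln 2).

A = [[5,0],[6,2]]; eigenvalues λ = 5, 2.
Eigenvectors: (1,2) for λ=5, (0,1) for λ=2.
From the initial condition, c_1 = -5, c_2 = 7.
y(ln 2) = (-5)(2^5)(2) + (7)(2^2)(1) = -292.

-292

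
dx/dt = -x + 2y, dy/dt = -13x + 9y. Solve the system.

Coefficient matrix A = [[-1, 2], [-13, 9]].
Characteristic polynomial det(A - λI) = λ^2 - 8λ + 17 = 0.
Eigenvalues λ = 4 ± i (complex conjugate pair).
For λ=4+i: an eigenvector is (1,2) - i(-1,-3) = (1 + i, 2 + 3i).
A real fundamental pair from Re and Im of e^((4+i)t)v: X_1 = e^(4t)(cos(t)·(1,2) + sin(t)·(-1,-3)), X_2 = e^(4t)(sin(t)·(1,2) - cos(t)·(-1,-3)).
General solution: K_1X_1 + K_2X_2.

x(t) = -K_1e^(4t)sin(t) + K_1e^(4t)cos(t) + K_2e^(4t)sin(t) + K_2e^(4t)cos(t), y(t) = -3K_1e^(4t)sin(t) + 2K_1e^(4t)cos(t) + 2K_2e^(4t)sin(t) + 3K_2e^(4t)cos(t)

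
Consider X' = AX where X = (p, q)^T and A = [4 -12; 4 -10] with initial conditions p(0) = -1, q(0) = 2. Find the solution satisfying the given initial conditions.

Coefficient matrix A = [[4, -12], [4, -10]].
Characteristic polynomial det(A - λI) = λ^2 + 6λ + 8 = 0.
Eigenvalues λ = -2, -4.
For λ=-2: (A-λI) row 1 is [6, -12], so an eigenvector is (-2, -1).
For λ=-4: (A-λI) row 1 is [8, -12], so an eigenvector is (-3, -2).
General solution: c_1e^(-2t)(-2,-1) + c_2e^(-4t)(-3,-2).
Applying p(0)=-1, q(0)=2 gives c_1=8, c_2=-5.

p(t) = -16e^(-2t) + 15e^(-4t), q(t) = -8e^(-2t) + 10e^(-4t)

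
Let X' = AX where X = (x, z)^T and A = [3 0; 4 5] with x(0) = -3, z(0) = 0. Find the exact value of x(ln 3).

A = [[3,0],[4,5]]; eigenvalues λ = 3, 5.
Eigenvectors: (1,-2) for λ=3, (0,1) for λ=5.
From the initial condition, c_1 = -3, c_2 = -6.
x(ln 3) = (-3)(3^3)(1) + (-6)(3^5)(0) = -81.

-81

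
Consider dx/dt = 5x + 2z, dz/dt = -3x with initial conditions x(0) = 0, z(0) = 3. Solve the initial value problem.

x(t) = 6e^(3t) - 6e^(2t), z(t) = -6e^(3t) + 9e^(2t)

Coefficient matrix A = [[5, 2], [-3, 0]].
Characteristic polynomial det(A - λI) = λ^2 - 5λ + 6 = 0.
Eigenvalues λ = 2, 3.
For λ=2: (A-λI) row 1 is [3, 2], so an eigenvector is (-2, 3).
For λ=3: (A-λI) row 1 is [2, 2], so an eigenvector is (1, -1).
General solution: K_1e^(2t)(-2,3) + K_2e^(3t)(1,-1).
Applying x(0)=0, z(0)=3 gives K_1=3, K_2=6.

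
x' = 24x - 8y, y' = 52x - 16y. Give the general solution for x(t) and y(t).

x(t) = C_1e^(4t)sin(4t) - C_1e^(4t)cos(4t) - C_2e^(4t)sin(4t) - C_2e^(4t)cos(4t), y(t) = 2C_1e^(4t)sin(4t) - 3C_1e^(4t)cos(4t) - 3C_2e^(4t)sin(4t) - 2C_2e^(4t)cos(4t)

Coefficient matrix A = [[24, -8], [52, -16]].
Characteristic polynomial det(A - λI) = λ^2 - 8λ + 32 = 0.
Eigenvalues λ = 4 ± 4i (complex conjugate pair).
For λ=4+4i: an eigenvector is (-1,-3) - i(1,2) = (-1 - i, -3 - 2i).
A real fundamental pair from Re and Im of e^((4+4i)t)v: X_1 = e^(4t)(cos(4t)·(-1,-3) + sin(4t)·(1,2)), X_2 = e^(4t)(sin(4t)·(-1,-3) - cos(4t)·(1,2)).
General solution: C_1X_1 + C_2X_2.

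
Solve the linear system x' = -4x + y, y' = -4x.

Coefficient matrix A = [[-4, 1], [-4, 0]].
Characteristic polynomial det(A - λI) = λ^2 + 4λ + 4 = 0.
Single eigenvalue λ = -2 with algebraic multiplicity 2.
Eigenvector v = (-1,-2); generalized eigenvector w with (A-λI)w=v is (0,-1).
General solution: e^(-2t)[C_1·v + C_2·(t·v + w)].

x(t) = -C_1e^(-2t) - C_2te^(-2t), y(t) = -2C_1e^(-2t) - 2C_2te^(-2t) - C_2e^(-2t)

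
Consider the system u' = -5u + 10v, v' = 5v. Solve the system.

u(t) = -K_1e^(-5t) + K_2e^(5t), v(t) = K_2e^(5t)

Coefficient matrix A = [[-5, 10], [0, 5]].
Characteristic polynomial det(A - λI) = λ^2 - 25 = 0.
Eigenvalues λ = -5, 5.
For λ=-5: (A-λI) row 1 is [0, 10], so an eigenvector is (-1, 0).
For λ=5: (A-λI) row 1 is [-10, 10], so an eigenvector is (1, 1).
General solution: K_1e^(-5t)(-1,0) + K_2e^(5t)(1,1).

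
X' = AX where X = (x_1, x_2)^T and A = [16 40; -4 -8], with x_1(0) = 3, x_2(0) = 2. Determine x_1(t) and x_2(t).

x_1(t) = 29e^(4t)sin(4t) + 3e^(4t)cos(4t), x_2(t) = -9e^(4t)sin(4t) + 2e^(4t)cos(4t)

Coefficient matrix A = [[16, 40], [-4, -8]].
Characteristic polynomial det(A - λI) = λ^2 - 8λ + 32 = 0.
Eigenvalues λ = 4 ± 4i (complex conjugate pair).
For λ=4+4i: an eigenvector is (-1,0) - i(-3,1) = (-1 + 3i, 0 - i).
A real fundamental pair from Re and Im of e^((4+4i)t)v: X_1 = e^(4t)(cos(4t)·(-1,0) + sin(4t)·(-3,1)), X_2 = e^(4t)(sin(4t)·(-1,0) - cos(4t)·(-3,1)).
General solution: K_1X_1 + K_2X_2.
Applying x_1(0)=3, x_2(0)=2 gives K_1=-9, K_2=-2.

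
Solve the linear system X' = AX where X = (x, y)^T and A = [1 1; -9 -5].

Coefficient matrix A = [[1, 1], [-9, -5]].
Characteristic polynomial det(A - λI) = λ^2 + 4λ + 4 = 0.
Single eigenvalue λ = -2 with algebraic multiplicity 2.
Eigenvector v = (-1,3); generalized eigenvector w with (A-λI)w=v is (-1,2).
General solution: e^(-2t)[C_1·v + C_2·(t·v + w)].

x(t) = -C_1e^(-2t) - C_2te^(-2t) - C_2e^(-2t), y(t) = 3C_1e^(-2t) + 3C_2te^(-2t) + 2C_2e^(-2t)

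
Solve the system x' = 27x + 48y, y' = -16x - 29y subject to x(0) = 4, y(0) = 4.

x(t) = 40e^(3t) - 36e^(-5t), y(t) = -20e^(3t) + 24e^(-5t)

Coefficient matrix A = [[27, 48], [-16, -29]].
Characteristic polynomial det(A - λI) = λ^2 + 2λ - 15 = 0.
Eigenvalues λ = -5, 3.
For λ=-5: (A-λI) row 1 is [32, 48], so an eigenvector is (-3, 2).
For λ=3: (A-λI) row 1 is [24, 48], so an eigenvector is (2, -1).
General solution: C_1e^(-5t)(-3,2) + C_2e^(3t)(2,-1).
Applying x(0)=4, y(0)=4 gives C_1=12, C_2=20.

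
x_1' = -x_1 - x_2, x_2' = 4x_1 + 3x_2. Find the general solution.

Coefficient matrix A = [[-1, -1], [4, 3]].
Characteristic polynomial det(A - λI) = λ^2 - 2λ + 1 = 0.
Single eigenvalue λ = 1 with algebraic multiplicity 2.
Eigenvector v = (1,-2); generalized eigenvector w with (A-λI)w=v is (0,-1).
General solution: e^(t)[C_1·v + C_2·(t·v + w)].

x_1(t) = C_1e^(t) + C_2te^(t), x_2(t) = -2C_1e^(t) - 2C_2te^(t) - C_2e^(t)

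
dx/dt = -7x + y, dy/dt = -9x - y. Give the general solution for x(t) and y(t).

x(t) = -C_1e^(-4t) - C_2te^(-4t), y(t) = -3C_1e^(-4t) - 3C_2te^(-4t) - C_2e^(-4t)

Coefficient matrix A = [[-7, 1], [-9, -1]].
Characteristic polynomial det(A - λI) = λ^2 + 8λ + 16 = 0.
Single eigenvalue λ = -4 with algebraic multiplicity 2.
Eigenvector v = (-1,-3); generalized eigenvector w with (A-λI)w=v is (0,-1).
General solution: e^(-4t)[C_1·v + C_2·(t·v + w)].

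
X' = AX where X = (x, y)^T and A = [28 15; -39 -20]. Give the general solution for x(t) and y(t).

Coefficient matrix A = [[28, 15], [-39, -20]].
Characteristic polynomial det(A - λI) = λ^2 - 8λ + 25 = 0.
Eigenvalues λ = 4 ± 3i (complex conjugate pair).
For λ=4+3i: an eigenvector is (1,-2) - i(-2,3) = (1 + 2i, -2 - 3i).
A real fundamental pair from Re and Im of e^((4+3i)t)v: X_1 = e^(4t)(cos(3t)·(1,-2) + sin(3t)·(-2,3)), X_2 = e^(4t)(sin(3t)·(1,-2) - cos(3t)·(-2,3)).
General solution: K_1X_1 + K_2X_2.

x(t) = -2K_1e^(4t)sin(3t) + K_1e^(4t)cos(3t) + K_2e^(4t)sin(3t) + 2K_2e^(4t)cos(3t), y(t) = 3K_1e^(4t)sin(3t) - 2K_1e^(4t)cos(3t) - 2K_2e^(4t)sin(3t) - 3K_2e^(4t)cos(3t)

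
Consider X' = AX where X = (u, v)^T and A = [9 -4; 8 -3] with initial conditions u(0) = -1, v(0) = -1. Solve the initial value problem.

u(t) = -e^(5t), v(t) = -e^(5t)

Coefficient matrix A = [[9, -4], [8, -3]].
Characteristic polynomial det(A - λI) = λ^2 - 6λ + 5 = 0.
Eigenvalues λ = 5, 1.
For λ=5: (A-λI) row 1 is [4, -4], so an eigenvector is (1, 1).
For λ=1: (A-λI) row 1 is [8, -4], so an eigenvector is (-1, -2).
General solution: C_1e^(5t)(1,1) + C_2e^(t)(-1,-2).
Applying u(0)=-1, v(0)=-1 gives C_1=-1, C_2=0.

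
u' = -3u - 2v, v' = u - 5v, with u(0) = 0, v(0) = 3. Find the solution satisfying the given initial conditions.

Coefficient matrix A = [[-3, -2], [1, -5]].
Characteristic polynomial det(A - λI) = λ^2 + 8λ + 17 = 0.
Eigenvalues λ = -4 ± i (complex conjugate pair).
For λ=-4+i: an eigenvector is (-1,-1) - i(1,0) = (-1 - i, -1).
A real fundamental pair from Re and Im of e^((-4+i)t)v: X_1 = e^(-4t)(cos(t)·(-1,-1) + sin(t)·(1,0)), X_2 = e^(-4t)(sin(t)·(-1,-1) - cos(t)·(1,0)).
General solution: K_1X_1 + K_2X_2.
Applying u(0)=0, v(0)=3 gives K_1=-3, K_2=3.

u(t) = -6e^(-4t)sin(t), v(t) = -3e^(-4t)sin(t) + 3e^(-4t)cos(t)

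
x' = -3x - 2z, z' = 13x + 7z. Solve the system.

Coefficient matrix A = [[-3, -2], [13, 7]].
Characteristic polynomial det(A - λI) = λ^2 - 4λ + 5 = 0.
Eigenvalues λ = 2 ± i (complex conjugate pair).
For λ=2+i: an eigenvector is (-1,3) - i(-1,2) = (-1 + i, 3 - 2i).
A real fundamental pair from Re and Im of e^((2+i)t)v: X_1 = e^(2t)(cos(t)·(-1,3) + sin(t)·(-1,2)), X_2 = e^(2t)(sin(t)·(-1,3) - cos(t)·(-1,2)).
General solution: K_1X_1 + K_2X_2.

x(t) = -K_1e^(2t)sin(t) - K_1e^(2t)cos(t) - K_2e^(2t)sin(t) + K_2e^(2t)cos(t), z(t) = 2K_1e^(2t)sin(t) + 3K_1e^(2t)cos(t) + 3K_2e^(2t)sin(t) - 2K_2e^(2t)cos(t)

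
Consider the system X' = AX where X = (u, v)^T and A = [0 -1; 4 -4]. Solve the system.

Coefficient matrix A = [[0, -1], [4, -4]].
Characteristic polynomial det(A - λI) = λ^2 + 4λ + 4 = 0.
Single eigenvalue λ = -2 with algebraic multiplicity 2.
Eigenvector v = (1,2); generalized eigenvector w with (A-λI)w=v is (2,3).
General solution: e^(-2t)[C_1·v + C_2·(t·v + w)].

u(t) = C_1e^(-2t) + C_2te^(-2t) + 2C_2e^(-2t), v(t) = 2C_1e^(-2t) + 2C_2te^(-2t) + 3C_2e^(-2t)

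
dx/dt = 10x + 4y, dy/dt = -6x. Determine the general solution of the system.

Coefficient matrix A = [[10, 4], [-6, 0]].
Characteristic polynomial det(A - λI) = λ^2 - 10λ + 24 = 0.
Eigenvalues λ = 6, 4.
For λ=6: (A-λI) row 1 is [4, 4], so an eigenvector is (1, -1).
For λ=4: (A-λI) row 1 is [6, 4], so an eigenvector is (2, -3).
General solution: c_1e^(6t)(1,-1) + c_2e^(4t)(2,-3).

x(t) = c_1e^(6t) + 2c_2e^(4t), y(t) = -c_1e^(6t) - 3c_2e^(4t)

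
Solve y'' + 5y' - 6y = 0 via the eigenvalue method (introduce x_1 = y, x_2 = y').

y(t) = C_1e^(-6t) + C_2e^(t)

Let x_1 = y, x_2 = y'. Then x_1' = x_2 and x_2' = 6x_1 - 5x_2.
A = [[0,1],[6,-5]]; det(A-λI) = λ^2 + 5λ - 6.
Eigenvalues λ = -6, 1 with eigenvectors (1,-6), (1,1).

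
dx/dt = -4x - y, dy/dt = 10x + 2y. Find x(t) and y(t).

x(t) = c_1e^(-t)cos(t) + c_2e^(-t)sin(t), y(t) = c_1e^(-t)sin(t) - 3c_1e^(-t)cos(t) - 3c_2e^(-t)sin(t) - c_2e^(-t)cos(t)

Coefficient matrix A = [[-4, -1], [10, 2]].
Characteristic polynomial det(A - λI) = λ^2 + 2λ + 2 = 0.
Eigenvalues λ = -1 ± i (complex conjugate pair).
For λ=-1+i: an eigenvector is (1,-3) - i(0,1) = (1, -3 - i).
A real fundamental pair from Re and Im of e^((-1+i)t)v: X_1 = e^(-t)(cos(t)·(1,-3) + sin(t)·(0,1)), X_2 = e^(-t)(sin(t)·(1,-3) - cos(t)·(0,1)).
General solution: c_1X_1 + c_2X_2.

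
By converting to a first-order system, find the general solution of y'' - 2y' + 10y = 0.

Let x_1 = y, x_2 = y'. Then x_1' = x_2 and x_2' = -10x_1 + 2x_2.
A = [[0,1],[-10,2]]; det(A-λI) = λ^2 - 2λ + 10.
Eigenvalues λ = 1 ± 3i.

y(t) = K_1e^(t)cos(3t) + K_2e^(t)sin(3t)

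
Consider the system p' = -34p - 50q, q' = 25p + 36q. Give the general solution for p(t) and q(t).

p(t) = 3c_1e^(t)sin(5t) + c_1e^(t)cos(5t) + c_2e^(t)sin(5t) - 3c_2e^(t)cos(5t), q(t) = -2c_1e^(t)sin(5t) - c_1e^(t)cos(5t) - c_2e^(t)sin(5t) + 2c_2e^(t)cos(5t)

Coefficient matrix A = [[-34, -50], [25, 36]].
Characteristic polynomial det(A - λI) = λ^2 - 2λ + 26 = 0.
Eigenvalues λ = 1 ± 5i (complex conjugate pair).
For λ=1+5i: an eigenvector is (1,-1) - i(3,-2) = (1 - 3i, -1 + 2i).
A real fundamental pair from Re and Im of e^((1+5i)t)v: X_1 = e^(t)(cos(5t)·(1,-1) + sin(5t)·(3,-2)), X_2 = e^(t)(sin(5t)·(1,-1) - cos(5t)·(3,-2)).
General solution: c_1X_1 + c_2X_2.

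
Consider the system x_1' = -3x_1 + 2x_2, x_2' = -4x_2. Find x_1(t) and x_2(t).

x_1(t) = -K_1e^(-3t) - 2K_2e^(-4t), x_2(t) = K_2e^(-4t)

Coefficient matrix A = [[-3, 2], [0, -4]].
Characteristic polynomial det(A - λI) = λ^2 + 7λ + 12 = 0.
Eigenvalues λ = -3, -4.
For λ=-3: (A-λI) row 1 is [0, 2], so an eigenvector is (-1, 0).
For λ=-4: (A-λI) row 1 is [1, 2], so an eigenvector is (-2, 1).
General solution: K_1e^(-3t)(-1,0) + K_2e^(-4t)(-2,1).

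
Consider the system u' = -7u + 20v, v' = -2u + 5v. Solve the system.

Coefficient matrix A = [[-7, 20], [-2, 5]].
Characteristic polynomial det(A - λI) = λ^2 + 2λ + 5 = 0.
Eigenvalues λ = -1 ± 2i (complex conjugate pair).
For λ=-1+2i: an eigenvector is (-3,-1) - i(-1,0) = (-3 + i, -1).
A real fundamental pair from Re and Im of e^((-1+2i)t)v: X_1 = e^(-t)(cos(2t)·(-3,-1) + sin(2t)·(-1,0)), X_2 = e^(-t)(sin(2t)·(-3,-1) - cos(2t)·(-1,0)).
General solution: C_1X_1 + C_2X_2.

u(t) = -C_1e^(-t)sin(2t) - 3C_1e^(-t)cos(2t) - 3C_2e^(-t)sin(2t) + C_2e^(-t)cos(2t), v(t) = -C_1e^(-t)cos(2t) - C_2e^(-t)sin(2t)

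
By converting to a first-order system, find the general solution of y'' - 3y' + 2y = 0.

y(t) = c_1e^(2t) + c_2e^(t)

Let x_1 = y, x_2 = y'. Then x_1' = x_2 and x_2' = -2x_1 + 3x_2.
A = [[0,1],[-2,3]]; det(A-λI) = λ^2 - 3λ + 2.
Eigenvalues λ = 2, 1 with eigenvectors (1,2), (1,1).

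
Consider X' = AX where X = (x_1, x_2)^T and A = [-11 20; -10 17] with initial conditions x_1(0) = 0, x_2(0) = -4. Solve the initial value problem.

Coefficient matrix A = [[-11, 20], [-10, 17]].
Characteristic polynomial det(A - λI) = λ^2 - 6λ + 13 = 0.
Eigenvalues λ = 3 ± 2i (complex conjugate pair).
For λ=3+2i: an eigenvector is (-1,-1) - i(-3,-2) = (-1 + 3i, -1 + 2i).
A real fundamental pair from Re and Im of e^((3+2i)t)v: X_1 = e^(3t)(cos(2t)·(-1,-1) + sin(2t)·(-3,-2)), X_2 = e^(3t)(sin(2t)·(-1,-1) - cos(2t)·(-3,-2)).
General solution: c_1X_1 + c_2X_2.
Applying x_1(0)=0, x_2(0)=-4 gives c_1=12, c_2=4.

x_1(t) = -40e^(3t)sin(2t), x_2(t) = -28e^(3t)sin(2t) - 4e^(3t)cos(2t)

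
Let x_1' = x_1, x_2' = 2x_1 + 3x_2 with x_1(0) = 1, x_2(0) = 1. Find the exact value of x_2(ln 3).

A = [[1,0],[2,3]]; eigenvalues λ = 1, 3.
Eigenvectors: (1,-1) for λ=1, (0,-1) for λ=3.
From the initial condition, c_1 = 1, c_2 = -2.
x_2(ln 3) = (1)(3^1)(-1) + (-2)(3^3)(-1) = 51.

51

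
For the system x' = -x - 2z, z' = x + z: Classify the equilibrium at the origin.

center

A = [[-1,-2],[1,1]]; det(A-λI) = λ^2 + 1.
λ = 0 ± i: zero real part.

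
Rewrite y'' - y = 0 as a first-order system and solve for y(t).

Let x_1 = y, x_2 = y'. Then x_1' = x_2 and x_2' = x_1.
A = [[0,1],[1,0]]; det(A-λI) = λ^2 - 1.
Eigenvalues λ = 1, -1 with eigenvectors (1,1), (1,-1).

y(t) = C_1e^(t) + C_2e^(-t)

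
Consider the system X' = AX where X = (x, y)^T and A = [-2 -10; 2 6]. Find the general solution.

Coefficient matrix A = [[-2, -10], [2, 6]].
Characteristic polynomial det(A - λI) = λ^2 - 4λ + 8 = 0.
Eigenvalues λ = 2 ± 2i (complex conjugate pair).
For λ=2+2i: an eigenvector is (2,-1) - i(1,0) = (2 - i, -1).
A real fundamental pair from Re and Im of e^((2+2i)t)v: X_1 = e^(2t)(cos(2t)·(2,-1) + sin(2t)·(1,0)), X_2 = e^(2t)(sin(2t)·(2,-1) - cos(2t)·(1,0)).
General solution: K_1X_1 + K_2X_2.

x(t) = K_1e^(2t)sin(2t) + 2K_1e^(2t)cos(2t) + 2K_2e^(2t)sin(2t) - K_2e^(2t)cos(2t), y(t) = -K_1e^(2t)cos(2t) - K_2e^(2t)sin(2t)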